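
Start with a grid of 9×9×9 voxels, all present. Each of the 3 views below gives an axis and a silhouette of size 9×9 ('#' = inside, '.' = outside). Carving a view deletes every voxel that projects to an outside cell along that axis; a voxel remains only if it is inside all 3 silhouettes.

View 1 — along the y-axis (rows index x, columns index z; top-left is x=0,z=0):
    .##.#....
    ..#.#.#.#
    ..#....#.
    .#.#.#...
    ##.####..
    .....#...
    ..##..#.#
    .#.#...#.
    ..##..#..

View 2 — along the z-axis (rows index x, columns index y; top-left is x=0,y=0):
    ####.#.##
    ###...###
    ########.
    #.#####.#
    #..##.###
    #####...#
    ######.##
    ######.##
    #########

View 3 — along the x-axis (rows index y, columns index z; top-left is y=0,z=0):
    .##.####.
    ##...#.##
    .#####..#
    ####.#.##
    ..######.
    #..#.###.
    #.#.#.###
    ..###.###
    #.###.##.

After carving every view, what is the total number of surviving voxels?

start: 9×9×9 = 729 voxels
after view 1 [y-axis, 29 of 81 cells solid] → remaining = 261
after view 2 [z-axis, 65 of 81 cells solid] → remaining = 207
after view 3 [x-axis, 53 of 81 cells solid] → remaining = 141

voxel count = 141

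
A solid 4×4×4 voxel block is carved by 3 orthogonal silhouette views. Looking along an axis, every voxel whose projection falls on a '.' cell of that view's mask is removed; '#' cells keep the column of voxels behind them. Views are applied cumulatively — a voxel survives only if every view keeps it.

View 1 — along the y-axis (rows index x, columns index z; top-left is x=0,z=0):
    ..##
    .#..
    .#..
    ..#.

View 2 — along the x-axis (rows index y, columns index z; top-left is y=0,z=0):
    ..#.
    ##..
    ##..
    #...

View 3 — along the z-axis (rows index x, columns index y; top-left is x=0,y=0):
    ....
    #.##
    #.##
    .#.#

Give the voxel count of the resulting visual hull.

before carving: 64 voxels (4×4×4)
after view 1 [y-axis, 5 of 16 cells solid] → remaining = 20
after view 2 [x-axis, 6 of 16 cells solid] → remaining = 6
after view 3 [z-axis, 8 of 16 cells solid] → remaining = 2

voxel count = 2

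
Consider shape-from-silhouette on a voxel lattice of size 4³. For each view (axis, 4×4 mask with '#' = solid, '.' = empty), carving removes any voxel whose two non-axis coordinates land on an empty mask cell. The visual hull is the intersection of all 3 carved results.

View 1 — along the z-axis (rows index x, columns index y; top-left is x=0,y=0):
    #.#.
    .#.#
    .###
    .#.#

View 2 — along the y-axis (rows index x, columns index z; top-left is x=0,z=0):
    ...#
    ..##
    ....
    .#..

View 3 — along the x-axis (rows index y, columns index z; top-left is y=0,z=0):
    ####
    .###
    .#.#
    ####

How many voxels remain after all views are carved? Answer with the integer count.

initial block: 4^3 = 64
after view 1 [z-axis, 9 of 16 cells solid] → remaining = 36
after view 2 [y-axis, 4 of 16 cells solid] → remaining = 8
after view 3 [x-axis, 13 of 16 cells solid] → remaining = 8

|visual hull| = 8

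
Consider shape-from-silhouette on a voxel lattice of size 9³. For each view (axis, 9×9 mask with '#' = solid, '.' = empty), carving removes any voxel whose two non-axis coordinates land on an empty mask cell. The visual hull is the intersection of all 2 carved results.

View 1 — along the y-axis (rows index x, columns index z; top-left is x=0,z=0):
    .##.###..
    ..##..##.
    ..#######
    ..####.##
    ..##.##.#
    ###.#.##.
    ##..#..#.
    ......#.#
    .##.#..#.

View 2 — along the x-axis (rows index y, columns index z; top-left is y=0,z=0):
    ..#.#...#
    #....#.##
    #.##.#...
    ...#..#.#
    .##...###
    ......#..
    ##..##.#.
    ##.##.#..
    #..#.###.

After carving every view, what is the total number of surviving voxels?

start: 9×9×9 = 729 voxels
[1] y-view keeps 43 columns → grid now 387
[2] x-view keeps 35 columns → grid now 163

remaining voxels: 163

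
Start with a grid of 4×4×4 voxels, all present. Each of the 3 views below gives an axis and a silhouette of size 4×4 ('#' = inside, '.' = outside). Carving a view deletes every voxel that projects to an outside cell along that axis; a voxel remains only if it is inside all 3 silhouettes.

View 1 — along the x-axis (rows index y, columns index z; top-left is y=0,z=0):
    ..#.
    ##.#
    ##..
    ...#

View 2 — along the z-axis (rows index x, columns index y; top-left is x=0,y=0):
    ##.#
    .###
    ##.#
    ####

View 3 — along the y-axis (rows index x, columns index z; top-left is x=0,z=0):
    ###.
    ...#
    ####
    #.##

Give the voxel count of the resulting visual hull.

15 voxels

full grid |V| = 64
V1 x: intersect with YZ mask (7 set) -- 28 left
V2 z: intersect with XY mask (13 set) -- 23 left
V3 y: intersect with XZ mask (11 set) -- 15 left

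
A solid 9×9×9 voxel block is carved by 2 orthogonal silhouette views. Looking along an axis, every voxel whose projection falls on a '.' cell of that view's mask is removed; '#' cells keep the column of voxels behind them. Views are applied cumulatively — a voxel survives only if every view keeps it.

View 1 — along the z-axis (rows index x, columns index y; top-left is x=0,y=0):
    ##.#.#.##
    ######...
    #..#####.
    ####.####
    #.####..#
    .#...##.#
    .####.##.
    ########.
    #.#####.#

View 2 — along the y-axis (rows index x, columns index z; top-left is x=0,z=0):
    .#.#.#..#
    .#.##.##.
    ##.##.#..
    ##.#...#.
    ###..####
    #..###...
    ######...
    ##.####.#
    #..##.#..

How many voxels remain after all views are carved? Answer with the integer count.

|visual hull| = 294

start: 9×9×9 = 729 voxels
carve view 1 (along z, XY-mask fill 57/81): 513 voxels remain
carve view 2 (along y, XZ-mask fill 46/81): 294 voxels remain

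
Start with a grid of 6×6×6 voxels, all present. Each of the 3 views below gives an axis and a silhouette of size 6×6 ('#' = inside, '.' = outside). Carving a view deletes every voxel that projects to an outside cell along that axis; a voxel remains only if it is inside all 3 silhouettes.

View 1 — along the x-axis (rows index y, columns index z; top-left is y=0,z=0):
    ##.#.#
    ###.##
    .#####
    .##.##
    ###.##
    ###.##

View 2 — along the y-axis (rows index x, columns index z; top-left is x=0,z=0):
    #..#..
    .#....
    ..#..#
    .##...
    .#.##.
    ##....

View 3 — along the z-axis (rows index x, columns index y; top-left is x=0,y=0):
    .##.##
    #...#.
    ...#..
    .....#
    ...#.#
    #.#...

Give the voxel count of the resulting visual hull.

initial block: 6^3 = 216
V1 x: intersect with YZ mask (28 set) -- 168 left
V2 y: intersect with XZ mask (12 set) -- 57 left
V3 z: intersect with XY mask (12 set) -- 17 left

remaining voxels: 17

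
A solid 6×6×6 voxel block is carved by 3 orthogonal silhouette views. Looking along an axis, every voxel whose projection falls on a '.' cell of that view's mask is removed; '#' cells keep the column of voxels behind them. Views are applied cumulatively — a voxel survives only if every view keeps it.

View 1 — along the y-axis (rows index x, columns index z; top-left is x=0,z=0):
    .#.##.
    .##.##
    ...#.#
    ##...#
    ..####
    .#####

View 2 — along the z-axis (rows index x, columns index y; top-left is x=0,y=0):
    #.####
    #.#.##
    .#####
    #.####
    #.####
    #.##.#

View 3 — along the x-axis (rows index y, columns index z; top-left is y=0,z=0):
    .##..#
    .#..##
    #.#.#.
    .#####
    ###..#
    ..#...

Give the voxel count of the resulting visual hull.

full grid |V| = 216
after view 1 [y-axis, 21 of 36 cells solid] → remaining = 126
after view 2 [z-axis, 28 of 36 cells solid] → remaining = 96
after view 3 [x-axis, 19 of 36 cells solid] → remaining = 49

49 voxels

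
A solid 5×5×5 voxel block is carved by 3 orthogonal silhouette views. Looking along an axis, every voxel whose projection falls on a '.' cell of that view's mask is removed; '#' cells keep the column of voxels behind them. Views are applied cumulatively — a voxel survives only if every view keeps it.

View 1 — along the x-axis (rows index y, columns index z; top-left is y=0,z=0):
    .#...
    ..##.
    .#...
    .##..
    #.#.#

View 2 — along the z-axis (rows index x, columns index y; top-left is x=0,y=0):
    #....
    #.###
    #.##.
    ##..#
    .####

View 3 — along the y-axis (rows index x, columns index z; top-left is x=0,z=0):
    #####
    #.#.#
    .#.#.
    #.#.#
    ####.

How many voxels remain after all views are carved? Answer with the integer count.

remaining voxels: 19

start: 5×5×5 = 125 voxels
after view 1 [x-axis, 9 of 25 cells solid] → remaining = 45
after view 2 [z-axis, 15 of 25 cells solid] → remaining = 26
after view 3 [y-axis, 17 of 25 cells solid] → remaining = 19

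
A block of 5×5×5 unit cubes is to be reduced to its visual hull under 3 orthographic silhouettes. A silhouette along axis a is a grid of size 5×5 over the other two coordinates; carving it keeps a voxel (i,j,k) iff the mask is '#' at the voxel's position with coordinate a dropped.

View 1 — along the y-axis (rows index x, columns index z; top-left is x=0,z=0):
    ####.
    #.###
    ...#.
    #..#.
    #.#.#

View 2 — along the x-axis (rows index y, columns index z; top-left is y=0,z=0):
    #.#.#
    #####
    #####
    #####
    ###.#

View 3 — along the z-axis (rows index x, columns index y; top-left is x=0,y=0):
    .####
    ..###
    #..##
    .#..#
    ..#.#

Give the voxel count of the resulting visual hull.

start: 5×5×5 = 125 voxels
step 1: project along y, AND mask (14/25) → |grid| = 70
step 2: project along x, AND mask (22/25) → |grid| = 61
step 3: project along z, AND mask (14/25) → |grid| = 36

remaining voxels: 36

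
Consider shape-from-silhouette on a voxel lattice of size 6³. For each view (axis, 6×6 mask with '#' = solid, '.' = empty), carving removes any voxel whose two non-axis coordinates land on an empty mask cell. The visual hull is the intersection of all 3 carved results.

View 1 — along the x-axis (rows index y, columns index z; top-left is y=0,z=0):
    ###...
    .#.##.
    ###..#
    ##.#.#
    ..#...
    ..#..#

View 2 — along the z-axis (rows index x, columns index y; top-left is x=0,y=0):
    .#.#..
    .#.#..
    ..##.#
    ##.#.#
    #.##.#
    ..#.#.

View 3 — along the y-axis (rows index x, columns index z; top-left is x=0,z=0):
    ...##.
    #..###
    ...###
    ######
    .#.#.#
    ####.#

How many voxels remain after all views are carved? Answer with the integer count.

remaining voxels: 36

before carving: 216 voxels (6×6×6)
after view 1 [x-axis, 17 of 36 cells solid] → remaining = 102
after view 2 [z-axis, 17 of 36 cells solid] → remaining = 54
after view 3 [y-axis, 23 of 36 cells solid] → remaining = 36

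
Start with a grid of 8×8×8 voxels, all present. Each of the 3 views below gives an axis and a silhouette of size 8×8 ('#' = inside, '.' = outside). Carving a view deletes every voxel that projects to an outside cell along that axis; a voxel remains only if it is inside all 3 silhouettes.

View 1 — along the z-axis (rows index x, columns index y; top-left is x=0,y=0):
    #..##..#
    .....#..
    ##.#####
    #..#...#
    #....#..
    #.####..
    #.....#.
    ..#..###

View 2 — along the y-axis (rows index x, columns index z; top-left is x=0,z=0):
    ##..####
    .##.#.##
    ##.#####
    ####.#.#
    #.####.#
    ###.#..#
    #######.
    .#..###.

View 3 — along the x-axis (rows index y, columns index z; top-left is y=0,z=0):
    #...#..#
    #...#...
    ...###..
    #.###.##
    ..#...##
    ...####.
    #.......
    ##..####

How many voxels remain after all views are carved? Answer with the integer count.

voxel count = 79

full grid |V| = 512
carve view 1 (along z, XY-mask fill 28/64): 224 voxels remain
carve view 2 (along y, XZ-mask fill 46/64): 163 voxels remain
carve view 3 (along x, YZ-mask fill 28/64): 79 voxels remain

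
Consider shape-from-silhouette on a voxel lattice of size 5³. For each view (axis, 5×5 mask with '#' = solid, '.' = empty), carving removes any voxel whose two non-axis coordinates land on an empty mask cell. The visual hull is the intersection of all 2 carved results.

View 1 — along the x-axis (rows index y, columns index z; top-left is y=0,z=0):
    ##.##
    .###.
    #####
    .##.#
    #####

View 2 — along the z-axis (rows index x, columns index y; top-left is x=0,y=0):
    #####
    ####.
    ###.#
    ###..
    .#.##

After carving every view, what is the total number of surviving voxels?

initial block: 5^3 = 125
[1] x-view keeps 20 columns → grid now 100
[2] z-view keeps 19 columns → grid now 75

|visual hull| = 75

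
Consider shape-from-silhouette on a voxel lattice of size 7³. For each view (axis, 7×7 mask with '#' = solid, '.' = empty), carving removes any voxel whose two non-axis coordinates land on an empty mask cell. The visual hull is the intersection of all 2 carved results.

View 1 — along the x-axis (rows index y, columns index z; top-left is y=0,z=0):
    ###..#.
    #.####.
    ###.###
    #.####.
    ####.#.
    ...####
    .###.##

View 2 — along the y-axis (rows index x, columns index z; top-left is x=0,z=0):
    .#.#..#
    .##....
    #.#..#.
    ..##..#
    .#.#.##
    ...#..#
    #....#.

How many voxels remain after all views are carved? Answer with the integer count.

|visual hull| = 93

start: 7×7×7 = 343 voxels
carve view 1 (along x, YZ-mask fill 34/49): 238 voxels remain
carve view 2 (along y, XZ-mask fill 19/49): 93 voxels remain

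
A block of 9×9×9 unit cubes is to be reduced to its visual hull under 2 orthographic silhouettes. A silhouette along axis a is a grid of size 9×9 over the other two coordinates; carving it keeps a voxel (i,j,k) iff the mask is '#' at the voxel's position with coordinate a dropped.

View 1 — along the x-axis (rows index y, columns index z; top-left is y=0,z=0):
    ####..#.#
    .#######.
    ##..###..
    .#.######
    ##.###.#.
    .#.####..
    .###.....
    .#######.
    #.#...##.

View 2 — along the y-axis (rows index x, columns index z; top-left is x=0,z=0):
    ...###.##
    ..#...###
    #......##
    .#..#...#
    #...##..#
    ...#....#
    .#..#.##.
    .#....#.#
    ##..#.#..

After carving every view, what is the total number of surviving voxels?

voxel count = 167

before carving: 729 voxels (9×9×9)
  1. axis=0 (YZ plane), |mask|=50  ⇒  voxels=450
  2. axis=1 (XZ plane), |mask|=32  ⇒  voxels=167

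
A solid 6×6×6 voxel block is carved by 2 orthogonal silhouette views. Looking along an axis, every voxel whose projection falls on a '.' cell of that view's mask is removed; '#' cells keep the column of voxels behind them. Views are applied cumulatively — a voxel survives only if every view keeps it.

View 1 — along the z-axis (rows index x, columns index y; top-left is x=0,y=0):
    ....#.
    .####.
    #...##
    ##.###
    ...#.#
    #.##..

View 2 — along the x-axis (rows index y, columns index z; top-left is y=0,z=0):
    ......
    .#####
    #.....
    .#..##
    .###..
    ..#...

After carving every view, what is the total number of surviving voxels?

voxel count = 39

full grid |V| = 216
V1 z: intersect with XY mask (18 set) -- 108 left
V2 x: intersect with YZ mask (13 set) -- 39 left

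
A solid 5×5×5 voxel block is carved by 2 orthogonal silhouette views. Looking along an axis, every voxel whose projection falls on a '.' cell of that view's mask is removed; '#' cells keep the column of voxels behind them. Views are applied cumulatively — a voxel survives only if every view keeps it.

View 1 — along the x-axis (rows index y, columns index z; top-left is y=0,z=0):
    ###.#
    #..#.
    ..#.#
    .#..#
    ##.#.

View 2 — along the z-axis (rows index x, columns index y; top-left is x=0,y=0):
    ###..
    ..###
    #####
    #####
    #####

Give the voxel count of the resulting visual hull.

initial block: 5^3 = 125
carve view 1 (along x, YZ-mask fill 13/25): 65 voxels remain
carve view 2 (along z, XY-mask fill 21/25): 54 voxels remain

voxel count = 54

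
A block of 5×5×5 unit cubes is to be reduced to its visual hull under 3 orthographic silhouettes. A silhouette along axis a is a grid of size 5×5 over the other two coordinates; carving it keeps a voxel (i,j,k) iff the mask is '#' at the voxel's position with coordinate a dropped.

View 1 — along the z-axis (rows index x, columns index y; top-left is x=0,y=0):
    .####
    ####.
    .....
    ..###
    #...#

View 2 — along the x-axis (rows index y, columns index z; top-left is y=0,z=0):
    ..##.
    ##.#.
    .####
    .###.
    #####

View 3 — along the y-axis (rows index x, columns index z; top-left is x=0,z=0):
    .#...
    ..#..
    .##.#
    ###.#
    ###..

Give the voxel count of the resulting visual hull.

initial block: 5^3 = 125
V1 z: intersect with XY mask (13 set) -- 65 left
V2 x: intersect with YZ mask (17 set) -- 46 left
V3 y: intersect with XZ mask (12 set) -- 20 left

remaining voxels: 20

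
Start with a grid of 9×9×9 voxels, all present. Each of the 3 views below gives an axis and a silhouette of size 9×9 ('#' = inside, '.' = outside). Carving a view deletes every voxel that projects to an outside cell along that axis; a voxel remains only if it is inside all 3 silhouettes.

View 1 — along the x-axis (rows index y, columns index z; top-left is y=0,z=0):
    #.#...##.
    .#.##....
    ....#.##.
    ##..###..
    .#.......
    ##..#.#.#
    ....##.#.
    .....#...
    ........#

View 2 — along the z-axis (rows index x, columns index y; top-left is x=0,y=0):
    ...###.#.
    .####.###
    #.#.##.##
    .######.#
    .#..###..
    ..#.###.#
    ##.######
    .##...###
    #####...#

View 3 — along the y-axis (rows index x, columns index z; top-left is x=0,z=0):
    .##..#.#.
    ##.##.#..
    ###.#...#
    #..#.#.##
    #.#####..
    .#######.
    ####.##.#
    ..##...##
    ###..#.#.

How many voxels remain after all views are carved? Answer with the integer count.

initial block: 9^3 = 729
after view 1 [x-axis, 26 of 81 cells solid] → remaining = 234
after view 2 [z-axis, 52 of 81 cells solid] → remaining = 141
after view 3 [y-axis, 48 of 81 cells solid] → remaining = 81

remaining voxels: 81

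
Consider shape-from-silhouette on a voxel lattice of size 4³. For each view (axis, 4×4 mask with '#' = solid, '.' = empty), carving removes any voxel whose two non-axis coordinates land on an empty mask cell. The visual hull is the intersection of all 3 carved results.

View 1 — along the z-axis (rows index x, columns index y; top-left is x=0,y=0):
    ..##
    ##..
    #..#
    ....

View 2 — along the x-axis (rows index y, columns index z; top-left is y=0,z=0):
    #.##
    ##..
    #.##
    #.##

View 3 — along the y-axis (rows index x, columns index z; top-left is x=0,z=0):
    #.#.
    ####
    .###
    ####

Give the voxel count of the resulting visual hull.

before carving: 64 voxels (4×4×4)
V1 z: intersect with XY mask (6 set) -- 24 left
V2 x: intersect with YZ mask (11 set) -- 17 left
V3 y: intersect with XZ mask (13 set) -- 13 left

|visual hull| = 13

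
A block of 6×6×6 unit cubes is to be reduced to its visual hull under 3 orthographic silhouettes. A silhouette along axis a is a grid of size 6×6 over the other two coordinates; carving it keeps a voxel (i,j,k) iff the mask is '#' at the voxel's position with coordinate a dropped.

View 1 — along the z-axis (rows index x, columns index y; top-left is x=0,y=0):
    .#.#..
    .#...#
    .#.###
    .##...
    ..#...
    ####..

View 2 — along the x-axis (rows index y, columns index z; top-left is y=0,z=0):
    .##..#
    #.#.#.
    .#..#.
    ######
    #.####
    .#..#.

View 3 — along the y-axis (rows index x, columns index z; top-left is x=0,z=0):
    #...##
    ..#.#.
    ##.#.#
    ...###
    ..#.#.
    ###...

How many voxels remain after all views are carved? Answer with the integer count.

|visual hull| = 28

initial block: 6^3 = 216
step 1: project along z, AND mask (15/36) → |grid| = 90
step 2: project along x, AND mask (21/36) → |grid| = 51
step 3: project along y, AND mask (17/36) → |grid| = 28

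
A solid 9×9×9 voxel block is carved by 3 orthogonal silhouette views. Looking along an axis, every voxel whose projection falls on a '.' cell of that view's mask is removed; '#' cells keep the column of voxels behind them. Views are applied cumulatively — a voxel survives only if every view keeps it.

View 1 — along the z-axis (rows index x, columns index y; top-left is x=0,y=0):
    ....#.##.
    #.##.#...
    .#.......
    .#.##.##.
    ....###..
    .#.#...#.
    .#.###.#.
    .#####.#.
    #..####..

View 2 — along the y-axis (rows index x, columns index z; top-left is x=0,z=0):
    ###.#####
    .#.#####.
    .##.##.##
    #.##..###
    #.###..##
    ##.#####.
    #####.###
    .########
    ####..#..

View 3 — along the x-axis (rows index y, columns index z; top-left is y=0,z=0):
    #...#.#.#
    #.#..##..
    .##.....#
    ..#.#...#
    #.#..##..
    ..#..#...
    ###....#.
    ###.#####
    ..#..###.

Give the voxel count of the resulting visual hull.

before carving: 729 voxels (9×9×9)
[1] z-view keeps 35 columns → grid now 315
[2] y-view keeps 60 columns → grid now 236
[3] x-view keeps 36 columns → grid now 103

voxel count = 103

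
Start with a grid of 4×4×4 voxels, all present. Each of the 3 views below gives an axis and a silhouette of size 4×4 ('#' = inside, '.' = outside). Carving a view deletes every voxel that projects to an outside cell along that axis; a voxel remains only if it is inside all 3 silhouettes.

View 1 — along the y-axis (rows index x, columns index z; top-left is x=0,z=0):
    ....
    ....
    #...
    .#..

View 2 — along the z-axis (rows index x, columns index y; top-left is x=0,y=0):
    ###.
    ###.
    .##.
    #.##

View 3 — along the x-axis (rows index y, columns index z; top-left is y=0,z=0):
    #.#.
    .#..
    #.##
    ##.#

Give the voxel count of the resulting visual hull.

full grid |V| = 64
[1] y-view keeps 2 columns → grid now 8
[2] z-view keeps 11 columns → grid now 5
[3] x-view keeps 9 columns → grid now 2

|visual hull| = 2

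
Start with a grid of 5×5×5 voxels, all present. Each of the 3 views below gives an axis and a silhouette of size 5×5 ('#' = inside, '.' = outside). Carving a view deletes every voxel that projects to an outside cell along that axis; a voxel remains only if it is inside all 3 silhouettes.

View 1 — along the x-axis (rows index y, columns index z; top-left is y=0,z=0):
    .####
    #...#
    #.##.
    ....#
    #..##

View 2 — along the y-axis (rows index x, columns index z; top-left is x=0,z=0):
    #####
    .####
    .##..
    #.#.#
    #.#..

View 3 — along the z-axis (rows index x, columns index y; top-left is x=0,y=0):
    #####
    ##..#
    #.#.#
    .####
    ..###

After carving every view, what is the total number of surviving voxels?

initial block: 5^3 = 125
  1. axis=0 (YZ plane), |mask|=13  ⇒  voxels=65
  2. axis=1 (XZ plane), |mask|=16  ⇒  voxels=40
  3. axis=2 (XY plane), |mask|=18  ⇒  voxels=33

|visual hull| = 33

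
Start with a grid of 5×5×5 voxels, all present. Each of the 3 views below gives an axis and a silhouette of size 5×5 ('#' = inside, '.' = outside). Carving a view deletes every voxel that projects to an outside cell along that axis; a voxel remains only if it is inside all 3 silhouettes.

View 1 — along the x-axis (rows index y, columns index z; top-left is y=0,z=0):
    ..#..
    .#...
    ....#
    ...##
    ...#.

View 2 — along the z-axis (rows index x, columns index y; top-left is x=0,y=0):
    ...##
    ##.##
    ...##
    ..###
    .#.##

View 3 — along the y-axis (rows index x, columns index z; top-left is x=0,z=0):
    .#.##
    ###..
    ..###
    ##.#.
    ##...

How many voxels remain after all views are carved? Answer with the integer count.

initial block: 5^3 = 125
after view 1 [x-axis, 6 of 25 cells solid] → remaining = 30
after view 2 [z-axis, 14 of 25 cells solid] → remaining = 19
after view 3 [y-axis, 14 of 25 cells solid] → remaining = 11

|visual hull| = 11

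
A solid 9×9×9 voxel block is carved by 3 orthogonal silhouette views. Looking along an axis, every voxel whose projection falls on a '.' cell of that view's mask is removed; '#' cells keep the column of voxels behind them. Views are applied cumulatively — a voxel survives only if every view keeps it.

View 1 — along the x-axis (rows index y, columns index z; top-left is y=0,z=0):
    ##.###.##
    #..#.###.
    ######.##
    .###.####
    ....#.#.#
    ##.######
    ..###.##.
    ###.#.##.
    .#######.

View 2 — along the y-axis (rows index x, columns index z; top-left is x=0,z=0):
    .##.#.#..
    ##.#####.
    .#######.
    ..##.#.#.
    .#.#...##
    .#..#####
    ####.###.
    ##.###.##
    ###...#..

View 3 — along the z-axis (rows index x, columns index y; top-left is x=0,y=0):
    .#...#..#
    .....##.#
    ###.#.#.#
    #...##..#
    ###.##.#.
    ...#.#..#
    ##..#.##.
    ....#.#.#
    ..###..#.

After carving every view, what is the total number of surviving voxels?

start: 9×9×9 = 729 voxels
V1 x: intersect with YZ mask (56 set) -- 504 left
V2 y: intersect with XZ mask (50 set) -- 319 left
V3 z: intersect with XY mask (37 set) -- 138 left

voxel count = 138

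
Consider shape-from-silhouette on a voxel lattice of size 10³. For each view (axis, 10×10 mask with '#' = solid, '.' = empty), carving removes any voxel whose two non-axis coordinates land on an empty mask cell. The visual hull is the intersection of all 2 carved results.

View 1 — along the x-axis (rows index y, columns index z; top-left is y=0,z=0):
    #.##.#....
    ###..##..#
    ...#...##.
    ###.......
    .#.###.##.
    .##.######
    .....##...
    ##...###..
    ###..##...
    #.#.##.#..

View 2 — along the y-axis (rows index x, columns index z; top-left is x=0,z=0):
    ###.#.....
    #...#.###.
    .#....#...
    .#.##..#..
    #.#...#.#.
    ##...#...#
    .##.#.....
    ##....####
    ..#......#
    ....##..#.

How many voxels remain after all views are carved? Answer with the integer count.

before carving: 1000 voxels (10×10×10)
[1] x-view keeps 47 columns → grid now 470
[2] y-view keeps 37 columns → grid now 177

remaining voxels: 177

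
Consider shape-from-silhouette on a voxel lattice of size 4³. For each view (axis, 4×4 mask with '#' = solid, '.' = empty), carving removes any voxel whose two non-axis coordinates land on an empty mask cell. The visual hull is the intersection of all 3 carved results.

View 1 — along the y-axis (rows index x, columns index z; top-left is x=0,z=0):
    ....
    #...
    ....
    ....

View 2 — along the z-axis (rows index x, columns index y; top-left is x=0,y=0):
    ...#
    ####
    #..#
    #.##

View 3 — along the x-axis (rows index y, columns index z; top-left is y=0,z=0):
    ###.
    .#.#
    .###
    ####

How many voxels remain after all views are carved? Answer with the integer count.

initial block: 4^3 = 64
carve view 1 (along y, XZ-mask fill 1/16): 4 voxels remain
carve view 2 (along z, XY-mask fill 10/16): 4 voxels remain
carve view 3 (along x, YZ-mask fill 12/16): 2 voxels remain

voxel count = 2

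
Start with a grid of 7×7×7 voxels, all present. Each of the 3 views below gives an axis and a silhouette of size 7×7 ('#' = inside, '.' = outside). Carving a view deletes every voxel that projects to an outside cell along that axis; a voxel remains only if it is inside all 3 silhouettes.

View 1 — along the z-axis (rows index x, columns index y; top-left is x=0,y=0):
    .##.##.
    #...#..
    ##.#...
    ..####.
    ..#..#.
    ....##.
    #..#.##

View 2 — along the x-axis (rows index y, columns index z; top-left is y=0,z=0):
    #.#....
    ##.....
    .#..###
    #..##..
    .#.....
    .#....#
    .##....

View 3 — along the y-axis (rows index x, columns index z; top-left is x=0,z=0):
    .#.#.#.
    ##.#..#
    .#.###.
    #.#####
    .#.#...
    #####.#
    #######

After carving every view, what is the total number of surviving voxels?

|visual hull| = 31

initial block: 7^3 = 343
carve view 1 (along z, XY-mask fill 21/49): 147 voxels remain
carve view 2 (along x, YZ-mask fill 16/49): 47 voxels remain
carve view 3 (along y, XZ-mask fill 32/49): 31 voxels remain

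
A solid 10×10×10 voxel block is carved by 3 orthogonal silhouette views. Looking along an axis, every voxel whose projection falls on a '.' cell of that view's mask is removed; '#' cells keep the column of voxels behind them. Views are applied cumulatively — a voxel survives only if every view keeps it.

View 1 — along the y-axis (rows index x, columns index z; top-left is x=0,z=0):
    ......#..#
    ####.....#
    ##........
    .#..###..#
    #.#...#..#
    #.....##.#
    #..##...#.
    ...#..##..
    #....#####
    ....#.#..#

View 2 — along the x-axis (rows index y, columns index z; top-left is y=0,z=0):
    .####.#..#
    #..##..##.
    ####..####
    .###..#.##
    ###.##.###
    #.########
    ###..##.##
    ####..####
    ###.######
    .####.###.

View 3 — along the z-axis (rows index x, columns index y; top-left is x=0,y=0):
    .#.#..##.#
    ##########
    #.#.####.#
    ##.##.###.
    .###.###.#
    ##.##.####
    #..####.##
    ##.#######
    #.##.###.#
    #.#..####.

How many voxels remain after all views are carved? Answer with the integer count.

initial block: 10^3 = 1000
V1 y: intersect with XZ mask (38 set) -- 380 left
V2 x: intersect with YZ mask (73 set) -- 282 left
V3 z: intersect with XY mask (73 set) -- 207 left

voxel count = 207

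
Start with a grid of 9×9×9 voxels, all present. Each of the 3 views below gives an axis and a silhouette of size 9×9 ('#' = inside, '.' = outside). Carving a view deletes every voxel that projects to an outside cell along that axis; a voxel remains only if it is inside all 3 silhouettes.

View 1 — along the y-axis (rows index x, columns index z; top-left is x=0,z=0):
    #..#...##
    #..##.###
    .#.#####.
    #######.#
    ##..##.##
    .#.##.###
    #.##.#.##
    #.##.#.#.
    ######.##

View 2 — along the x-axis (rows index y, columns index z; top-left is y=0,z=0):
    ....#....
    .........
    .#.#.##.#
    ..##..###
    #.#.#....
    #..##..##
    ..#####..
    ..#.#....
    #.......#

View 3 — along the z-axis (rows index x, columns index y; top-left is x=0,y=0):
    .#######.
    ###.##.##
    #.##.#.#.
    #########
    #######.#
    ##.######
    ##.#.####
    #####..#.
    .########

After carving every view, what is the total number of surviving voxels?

|visual hull| = 140

start: 9×9×9 = 729 voxels
carve view 1 (along y, XZ-mask fill 55/81): 495 voxels remain
carve view 2 (along x, YZ-mask fill 28/81): 172 voxels remain
carve view 3 (along z, XY-mask fill 65/81): 140 voxels remain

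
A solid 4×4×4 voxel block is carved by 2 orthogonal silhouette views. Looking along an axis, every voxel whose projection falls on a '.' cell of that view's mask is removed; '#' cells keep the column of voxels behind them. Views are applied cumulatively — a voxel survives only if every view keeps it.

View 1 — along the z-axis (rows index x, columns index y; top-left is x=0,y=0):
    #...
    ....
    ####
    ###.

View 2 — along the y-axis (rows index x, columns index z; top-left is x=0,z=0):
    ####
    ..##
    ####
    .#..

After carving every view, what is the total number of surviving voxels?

|visual hull| = 23

full grid |V| = 64
  1. axis=2 (XY plane), |mask|=8  ⇒  voxels=32
  2. axis=1 (XZ plane), |mask|=11  ⇒  voxels=23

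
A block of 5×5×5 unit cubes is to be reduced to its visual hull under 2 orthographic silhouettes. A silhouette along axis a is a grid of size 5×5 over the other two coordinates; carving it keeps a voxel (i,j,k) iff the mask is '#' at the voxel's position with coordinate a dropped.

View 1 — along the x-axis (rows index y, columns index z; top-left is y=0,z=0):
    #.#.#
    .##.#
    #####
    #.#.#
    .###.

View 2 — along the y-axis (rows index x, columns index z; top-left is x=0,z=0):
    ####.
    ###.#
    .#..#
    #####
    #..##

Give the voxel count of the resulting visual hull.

remaining voxels: 61

start: 5×5×5 = 125 voxels
after view 1 [x-axis, 17 of 25 cells solid] → remaining = 85
after view 2 [y-axis, 18 of 25 cells solid] → remaining = 61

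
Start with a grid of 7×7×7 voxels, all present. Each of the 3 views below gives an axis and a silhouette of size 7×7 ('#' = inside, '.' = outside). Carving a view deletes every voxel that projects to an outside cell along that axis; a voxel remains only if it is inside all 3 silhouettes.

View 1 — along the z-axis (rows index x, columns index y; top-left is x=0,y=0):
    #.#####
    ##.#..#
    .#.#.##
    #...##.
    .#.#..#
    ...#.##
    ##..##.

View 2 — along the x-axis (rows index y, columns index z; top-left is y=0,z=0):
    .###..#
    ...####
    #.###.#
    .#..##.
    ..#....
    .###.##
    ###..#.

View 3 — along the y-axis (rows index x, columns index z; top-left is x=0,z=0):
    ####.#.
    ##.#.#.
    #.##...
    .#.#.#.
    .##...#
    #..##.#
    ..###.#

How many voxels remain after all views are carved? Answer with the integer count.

54 voxels

initial block: 7^3 = 343
[1] z-view keeps 27 columns → grid now 189
[2] x-view keeps 26 columns → grid now 100
[3] y-view keeps 26 columns → grid now 54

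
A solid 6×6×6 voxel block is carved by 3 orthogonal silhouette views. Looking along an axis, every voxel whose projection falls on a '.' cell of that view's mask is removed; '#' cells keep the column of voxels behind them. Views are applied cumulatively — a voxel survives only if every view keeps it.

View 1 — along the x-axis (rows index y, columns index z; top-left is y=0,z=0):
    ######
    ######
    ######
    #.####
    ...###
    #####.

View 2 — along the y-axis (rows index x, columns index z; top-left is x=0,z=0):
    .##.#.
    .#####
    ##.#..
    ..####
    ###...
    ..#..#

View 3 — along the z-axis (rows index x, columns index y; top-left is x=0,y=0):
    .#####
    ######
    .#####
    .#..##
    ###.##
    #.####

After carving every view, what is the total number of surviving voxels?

|visual hull| = 80

start: 6×6×6 = 216 voxels
  1. axis=0 (YZ plane), |mask|=31  ⇒  voxels=186
  2. axis=1 (XZ plane), |mask|=20  ⇒  voxels=102
  3. axis=2 (XY plane), |mask|=29  ⇒  voxels=80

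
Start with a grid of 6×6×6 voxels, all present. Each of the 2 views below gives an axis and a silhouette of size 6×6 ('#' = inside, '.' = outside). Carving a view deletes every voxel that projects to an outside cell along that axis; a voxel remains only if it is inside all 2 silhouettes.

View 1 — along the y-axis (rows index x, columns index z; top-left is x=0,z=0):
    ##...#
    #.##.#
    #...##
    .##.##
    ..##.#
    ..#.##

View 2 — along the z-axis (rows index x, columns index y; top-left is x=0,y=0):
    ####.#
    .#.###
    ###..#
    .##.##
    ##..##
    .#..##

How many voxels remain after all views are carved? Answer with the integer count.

voxel count = 80

before carving: 216 voxels (6×6×6)
  1. axis=1 (XZ plane), |mask|=20  ⇒  voxels=120
  2. axis=2 (XY plane), |mask|=24  ⇒  voxels=80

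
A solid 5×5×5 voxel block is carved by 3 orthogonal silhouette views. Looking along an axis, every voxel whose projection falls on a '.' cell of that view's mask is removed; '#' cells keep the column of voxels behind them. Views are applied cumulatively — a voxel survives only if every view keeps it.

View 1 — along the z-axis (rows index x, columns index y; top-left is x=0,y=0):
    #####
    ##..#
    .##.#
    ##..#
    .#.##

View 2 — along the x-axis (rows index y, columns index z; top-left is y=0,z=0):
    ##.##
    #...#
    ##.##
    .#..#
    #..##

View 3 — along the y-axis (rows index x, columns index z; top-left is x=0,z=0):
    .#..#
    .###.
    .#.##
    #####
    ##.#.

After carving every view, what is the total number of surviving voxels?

remaining voxels: 30

initial block: 5^3 = 125
carve view 1 (along z, XY-mask fill 17/25): 85 voxels remain
carve view 2 (along x, YZ-mask fill 15/25): 49 voxels remain
carve view 3 (along y, XZ-mask fill 16/25): 30 voxels remain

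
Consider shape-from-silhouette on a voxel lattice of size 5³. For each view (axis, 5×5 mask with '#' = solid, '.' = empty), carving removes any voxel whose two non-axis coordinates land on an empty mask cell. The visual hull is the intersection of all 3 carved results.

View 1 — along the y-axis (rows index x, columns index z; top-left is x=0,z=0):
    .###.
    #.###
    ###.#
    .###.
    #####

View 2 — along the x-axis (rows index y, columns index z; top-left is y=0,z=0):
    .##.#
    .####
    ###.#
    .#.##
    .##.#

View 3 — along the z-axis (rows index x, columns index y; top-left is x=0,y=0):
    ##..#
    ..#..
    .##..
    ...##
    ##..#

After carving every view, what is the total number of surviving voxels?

before carving: 125 voxels (5×5×5)
  1. axis=1 (XZ plane), |mask|=19  ⇒  voxels=95
  2. axis=0 (YZ plane), |mask|=17  ⇒  voxels=66
  3. axis=2 (XY plane), |mask|=11  ⇒  voxels=31

|visual hull| = 31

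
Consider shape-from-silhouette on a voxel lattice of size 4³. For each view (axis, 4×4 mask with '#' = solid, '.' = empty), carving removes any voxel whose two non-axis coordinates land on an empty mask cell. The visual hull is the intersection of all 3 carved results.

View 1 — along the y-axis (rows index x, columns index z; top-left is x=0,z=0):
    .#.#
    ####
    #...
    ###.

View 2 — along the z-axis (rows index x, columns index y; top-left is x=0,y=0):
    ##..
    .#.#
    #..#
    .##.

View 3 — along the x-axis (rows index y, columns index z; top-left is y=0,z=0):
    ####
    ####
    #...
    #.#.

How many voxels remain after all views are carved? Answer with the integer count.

before carving: 64 voxels (4×4×4)
[1] y-view keeps 10 columns → grid now 40
[2] z-view keeps 8 columns → grid now 20
[3] x-view keeps 11 columns → grid now 16

|visual hull| = 16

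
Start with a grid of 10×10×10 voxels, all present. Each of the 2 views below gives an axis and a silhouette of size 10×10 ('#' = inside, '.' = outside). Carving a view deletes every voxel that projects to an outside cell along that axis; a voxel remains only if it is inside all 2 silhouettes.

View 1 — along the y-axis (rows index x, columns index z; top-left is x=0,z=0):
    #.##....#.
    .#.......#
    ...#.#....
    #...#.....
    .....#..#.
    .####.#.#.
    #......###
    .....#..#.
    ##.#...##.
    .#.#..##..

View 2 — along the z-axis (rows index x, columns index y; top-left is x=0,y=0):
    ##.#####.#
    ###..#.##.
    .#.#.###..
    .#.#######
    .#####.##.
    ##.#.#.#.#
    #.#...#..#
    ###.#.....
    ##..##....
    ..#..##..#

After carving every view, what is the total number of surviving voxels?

remaining voxels: 180

start: 10×10×10 = 1000 voxels
[1] y-view keeps 33 columns → grid now 330
[2] z-view keeps 56 columns → grid now 180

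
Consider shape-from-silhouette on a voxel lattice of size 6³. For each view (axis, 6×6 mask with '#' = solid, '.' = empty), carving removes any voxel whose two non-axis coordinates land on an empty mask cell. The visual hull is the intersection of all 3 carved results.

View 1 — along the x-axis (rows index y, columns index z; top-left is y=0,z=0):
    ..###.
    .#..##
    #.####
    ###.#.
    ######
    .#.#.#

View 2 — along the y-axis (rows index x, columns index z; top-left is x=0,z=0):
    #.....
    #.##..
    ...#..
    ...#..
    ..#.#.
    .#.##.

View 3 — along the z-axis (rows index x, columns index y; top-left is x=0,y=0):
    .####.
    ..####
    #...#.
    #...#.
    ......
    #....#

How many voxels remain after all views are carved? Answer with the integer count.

voxel count = 20

start: 6×6×6 = 216 voxels
[1] x-view keeps 24 columns → grid now 144
[2] y-view keeps 11 columns → grid now 44
[3] z-view keeps 14 columns → grid now 20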